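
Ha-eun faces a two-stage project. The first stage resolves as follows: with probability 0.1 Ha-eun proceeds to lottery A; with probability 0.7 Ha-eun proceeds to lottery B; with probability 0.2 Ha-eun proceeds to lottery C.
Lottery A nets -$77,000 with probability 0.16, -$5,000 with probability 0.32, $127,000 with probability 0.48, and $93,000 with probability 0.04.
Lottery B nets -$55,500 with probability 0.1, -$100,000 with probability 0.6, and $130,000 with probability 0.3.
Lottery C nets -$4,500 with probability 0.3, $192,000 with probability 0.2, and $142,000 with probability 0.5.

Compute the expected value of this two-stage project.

EV(A) = 0.16 × (-77000) + 0.32 × (-5000) + 0.48 × 127000 + 0.04 × 93000 = -12320 − 1600 + 60960 + 3720 = 50760
EV(B) = 0.1 × (-55500) + 0.6 × (-100000) + 0.3 × 130000 = -5550 − 60000 + 39000 = -26550
EV(C) = 0.3 × (-4500) + 0.2 × 192000 + 0.5 × 142000 = -1350 + 38400 + 71000 = 108050
Overall = 0.1 × 50760 + 0.7 × (-26550) + 0.2 × 108050 = 5076 − 18585 + 21610 = 8101

$8,101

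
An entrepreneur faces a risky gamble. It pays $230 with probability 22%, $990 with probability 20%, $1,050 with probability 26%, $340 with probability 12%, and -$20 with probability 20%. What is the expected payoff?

$558.40

EV = 0.22 × 230 + 0.2 × 990 + 0.26 × 1050 + 0.12 × 340 + 0.2 × (-20) = 50.6 + 198 + 273 + 40.8 − 4 = 558.4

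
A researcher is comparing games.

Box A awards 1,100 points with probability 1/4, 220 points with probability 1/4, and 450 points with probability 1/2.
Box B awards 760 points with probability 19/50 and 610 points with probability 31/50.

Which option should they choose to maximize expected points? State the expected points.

Box A = 1/4 × 1100 + 1/4 × 220 + 1/2 × 450 = 275 + 55 + 225 = 555
Box B = 19/50 × 760 + 31/50 × 610 = 288.8 + 378.2 = 667

Box B (667 points)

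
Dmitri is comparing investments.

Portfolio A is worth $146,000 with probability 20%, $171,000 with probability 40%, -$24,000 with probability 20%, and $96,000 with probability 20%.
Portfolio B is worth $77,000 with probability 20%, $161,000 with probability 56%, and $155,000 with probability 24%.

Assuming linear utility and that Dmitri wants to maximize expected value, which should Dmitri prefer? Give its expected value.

Portfolio B ($142,760)

Portfolio A = 0.2 × 146000 + 0.4 × 171000 + 0.2 × (-24000) + 0.2 × 96000 = 29200 + 68400 − 4800 + 19200 = 112000
Portfolio B = 0.2 × 77000 + 0.56 × 161000 + 0.24 × 155000 = 15400 + 90160 + 37200 = 142760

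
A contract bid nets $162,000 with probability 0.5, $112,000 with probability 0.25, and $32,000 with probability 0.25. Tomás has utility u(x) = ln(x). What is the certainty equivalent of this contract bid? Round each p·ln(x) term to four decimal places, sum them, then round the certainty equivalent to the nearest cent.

E[u] = 0.5·ln(162000) + 0.25·ln(112000) + 0.25·ln(32000) = 5.9977 + 2.9066 + 2.5934 = 11.4977
CE = e^11.4977 ≈ 98488.99

$98,488.99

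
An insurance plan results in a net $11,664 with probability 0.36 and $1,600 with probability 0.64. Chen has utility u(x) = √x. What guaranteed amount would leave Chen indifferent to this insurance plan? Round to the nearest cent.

E[u] = 0.36·√11664 + 0.64·√1600 = 0.36·108 + 0.64·40 = 64.48
CE = (64.48)² = 4157.6704

$4,157.67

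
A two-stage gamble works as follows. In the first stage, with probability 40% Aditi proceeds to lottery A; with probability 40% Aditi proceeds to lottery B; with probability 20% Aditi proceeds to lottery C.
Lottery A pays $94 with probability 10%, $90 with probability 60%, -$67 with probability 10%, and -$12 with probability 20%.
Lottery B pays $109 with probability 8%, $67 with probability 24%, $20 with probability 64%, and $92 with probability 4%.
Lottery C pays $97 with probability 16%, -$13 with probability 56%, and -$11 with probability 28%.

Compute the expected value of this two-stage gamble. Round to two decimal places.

$39.26

EV(A) = 0.1 × 94 + 0.6 × 90 + 0.1 × (-67) + 0.2 × (-12) = 9.4 + 54 − 6.7 − 2.4 = 54.3
EV(B) = 0.08 × 109 + 0.24 × 67 + 0.64 × 20 + 0.04 × 92 = 8.72 + 16.08 + 12.8 + 3.68 = 41.28
EV(C) = 0.16 × 97 + 0.56 × (-13) + 0.28 × (-11) = 15.52 − 7.28 − 3.08 = 5.16
Overall = 0.4 × 54.3 + 0.4 × 41.28 + 0.2 × 5.16 = 21.72 + 16.512 + 1.032 = 39.264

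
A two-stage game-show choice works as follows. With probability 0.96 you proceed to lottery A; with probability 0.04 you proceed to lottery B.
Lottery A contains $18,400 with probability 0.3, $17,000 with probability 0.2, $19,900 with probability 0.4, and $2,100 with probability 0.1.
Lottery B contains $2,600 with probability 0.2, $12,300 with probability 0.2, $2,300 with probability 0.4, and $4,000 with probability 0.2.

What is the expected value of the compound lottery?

EV(A) = 0.3 × 18400 + 0.2 × 17000 + 0.4 × 19900 + 0.1 × 2100 = 5520 + 3400 + 7960 + 210 = 17090
EV(B) = 0.2 × 2600 + 0.2 × 12300 + 0.4 × 2300 + 0.2 × 4000 = 520 + 2460 + 920 + 800 = 4700
Overall = 0.96 × 17090 + 0.04 × 4700 = 16406.4 + 188 = 16594.4

$16,594.40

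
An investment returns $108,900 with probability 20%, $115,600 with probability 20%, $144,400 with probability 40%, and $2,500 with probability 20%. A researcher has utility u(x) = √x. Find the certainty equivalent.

$87,616

E[u] = 0.2·√108900 + 0.2·√115600 + 0.4·√144400 + 0.2·√2500 = 0.2·330 + 0.2·340 + 0.4·380 + 0.2·50 = 296
CE = (296)² = 87616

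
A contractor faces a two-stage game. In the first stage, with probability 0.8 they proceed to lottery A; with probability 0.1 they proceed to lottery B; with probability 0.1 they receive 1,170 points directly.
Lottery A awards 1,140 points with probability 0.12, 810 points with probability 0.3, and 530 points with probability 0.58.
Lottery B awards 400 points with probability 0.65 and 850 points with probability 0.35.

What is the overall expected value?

EV(A) = 0.12 × 1140 + 0.3 × 810 + 0.58 × 530 = 136.8 + 243 + 307.4 = 687.2
EV(B) = 0.65 × 400 + 0.35 × 850 = 260 + 297.5 = 557.5
Branch C: 1170 (certain)
Overall = 0.8 × 687.2 + 0.1 × 557.5 + 0.1 × 1170 = 549.76 + 55.75 + 117 = 722.51

722.51 points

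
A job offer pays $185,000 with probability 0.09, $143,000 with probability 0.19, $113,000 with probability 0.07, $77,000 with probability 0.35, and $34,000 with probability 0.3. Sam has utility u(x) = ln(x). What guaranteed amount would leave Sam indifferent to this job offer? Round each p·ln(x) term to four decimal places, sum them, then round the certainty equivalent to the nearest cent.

$75,327.46

E[u] = 0.09·ln(185000) + 0.19·ln(143000) + 0.07·ln(113000) + 0.35·ln(77000) + 0.3·ln(34000) = 1.0915 + 2.2554 + 0.8145 + 3.9380 + 3.1302 = 11.2296
CE = e^11.2296 ≈ 75327.46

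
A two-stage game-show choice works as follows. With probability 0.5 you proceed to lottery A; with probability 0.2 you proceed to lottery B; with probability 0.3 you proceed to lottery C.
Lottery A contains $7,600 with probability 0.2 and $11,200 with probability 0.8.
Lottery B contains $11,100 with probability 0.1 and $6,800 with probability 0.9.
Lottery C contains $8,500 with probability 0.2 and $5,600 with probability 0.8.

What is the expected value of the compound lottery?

$8,540

EV(A) = 0.2 × 7600 + 0.8 × 11200 = 1520 + 8960 = 10480
EV(B) = 0.1 × 11100 + 0.9 × 6800 = 1110 + 6120 = 7230
EV(C) = 0.2 × 8500 + 0.8 × 5600 = 1700 + 4480 = 6180
Overall = 0.5 × 10480 + 0.2 × 7230 + 0.3 × 6180 = 5240 + 1446 + 1854 = 8540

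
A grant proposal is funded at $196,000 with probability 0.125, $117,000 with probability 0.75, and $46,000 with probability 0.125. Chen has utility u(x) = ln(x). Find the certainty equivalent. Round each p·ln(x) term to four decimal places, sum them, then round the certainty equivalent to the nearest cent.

$111,034.92

E[u] = 0.125·ln(196000) + 0.75·ln(117000) + 0.125·ln(46000) = 1.5232 + 8.7524 + 1.3420 = 11.6176
CE = e^11.6176 ≈ 111034.92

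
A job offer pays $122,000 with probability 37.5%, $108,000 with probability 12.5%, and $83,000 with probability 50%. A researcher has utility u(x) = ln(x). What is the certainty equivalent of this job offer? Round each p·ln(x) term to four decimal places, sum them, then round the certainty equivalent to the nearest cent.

E[u] = 0.375·ln(122000) + 0.125·ln(108000) + 0.5·ln(83000) = 4.3919 + 1.4487 + 5.6633 = 11.5039
CE = e^11.5039 ≈ 99101.51

$99,101.51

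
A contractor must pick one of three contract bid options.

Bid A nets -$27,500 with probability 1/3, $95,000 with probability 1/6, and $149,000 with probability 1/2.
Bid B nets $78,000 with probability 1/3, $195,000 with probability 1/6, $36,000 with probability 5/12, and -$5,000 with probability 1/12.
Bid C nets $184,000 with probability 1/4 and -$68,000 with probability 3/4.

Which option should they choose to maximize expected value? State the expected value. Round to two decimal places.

Bid A ($81,166.67)

Bid A = 1/3 × (-27500) + 1/6 × 95000 + 1/2 × 149000 = -9166.6667 + 15833.3333 + 74500 = 81166.6667
Bid B = 1/3 × 78000 + 1/6 × 195000 + 5/12 × 36000 + 1/12 × (-5000) = 26000 + 32500 + 15000 − 416.6667 = 73083.3333
Bid C = 1/4 × 184000 + 3/4 × (-68000) = 46000 − 51000 = -5000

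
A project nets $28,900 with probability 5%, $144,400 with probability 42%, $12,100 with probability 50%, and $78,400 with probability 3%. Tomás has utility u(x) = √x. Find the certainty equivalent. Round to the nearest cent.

E[u] = 0.05·√28900 + 0.42·√144400 + 0.5·√12100 + 0.03·√78400 = 0.05·170 + 0.42·380 + 0.5·110 + 0.03·280 = 231.5
CE = (231.5)² = 53592.25

$53,592.25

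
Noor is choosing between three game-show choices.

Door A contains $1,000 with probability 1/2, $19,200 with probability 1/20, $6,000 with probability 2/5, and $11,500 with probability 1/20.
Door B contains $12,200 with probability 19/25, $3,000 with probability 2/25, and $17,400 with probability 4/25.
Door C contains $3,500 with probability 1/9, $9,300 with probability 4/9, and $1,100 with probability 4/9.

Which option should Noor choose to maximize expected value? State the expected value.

Door B ($12,296)

Door A = 1/2 × 1000 + 1/20 × 19200 + 2/5 × 6000 + 1/20 × 11500 = 500 + 960 + 2400 + 575 = 4435
Door B = 19/25 × 12200 + 2/25 × 3000 + 4/25 × 17400 = 9272 + 240 + 2784 = 12296
Door C = 1/9 × 3500 + 4/9 × 9300 + 4/9 × 1100 = 388.8889 + 4133.3333 + 488.8889 = 5011.1111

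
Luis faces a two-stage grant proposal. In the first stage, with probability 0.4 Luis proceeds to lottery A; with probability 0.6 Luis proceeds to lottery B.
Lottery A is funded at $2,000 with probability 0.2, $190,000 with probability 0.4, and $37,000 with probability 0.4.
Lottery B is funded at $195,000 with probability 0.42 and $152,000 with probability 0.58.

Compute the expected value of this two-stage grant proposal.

EV(A) = 0.2 × 2000 + 0.4 × 190000 + 0.4 × 37000 = 400 + 76000 + 14800 = 91200
EV(B) = 0.42 × 195000 + 0.58 × 152000 = 81900 + 88160 = 170060
Overall = 0.4 × 91200 + 0.6 × 170060 = 36480 + 102036 = 138516

$138,516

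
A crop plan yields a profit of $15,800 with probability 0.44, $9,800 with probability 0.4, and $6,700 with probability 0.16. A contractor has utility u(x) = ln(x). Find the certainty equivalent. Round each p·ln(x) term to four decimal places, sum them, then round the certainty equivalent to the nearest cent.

$11,378.72

E[u] = 0.44·ln(15800) + 0.4·ln(9800) + 0.16·ln(6700) = 4.2538 + 3.6761 + 1.4096 = 9.3395
CE = e^9.3395 ≈ 11378.72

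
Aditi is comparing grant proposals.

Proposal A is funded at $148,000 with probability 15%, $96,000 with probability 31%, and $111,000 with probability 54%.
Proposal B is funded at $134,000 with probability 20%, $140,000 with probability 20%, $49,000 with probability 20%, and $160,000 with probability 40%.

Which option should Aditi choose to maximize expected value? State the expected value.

Proposal B ($128,600)

Proposal A = 0.15 × 148000 + 0.31 × 96000 + 0.54 × 111000 = 22200 + 29760 + 59940 = 111900
Proposal B = 0.2 × 134000 + 0.2 × 140000 + 0.2 × 49000 + 0.4 × 160000 = 26800 + 28000 + 9800 + 64000 = 128600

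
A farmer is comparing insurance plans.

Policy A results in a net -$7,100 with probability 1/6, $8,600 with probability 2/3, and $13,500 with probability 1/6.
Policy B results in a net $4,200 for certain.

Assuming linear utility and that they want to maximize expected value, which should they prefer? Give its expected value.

Policy A = 1/6 × (-7100) + 2/3 × 8600 + 1/6 × 13500 = -1183.3333 + 5733.3333 + 2250 = 6800
Policy B: 4200 (certain)

Policy A ($6,800)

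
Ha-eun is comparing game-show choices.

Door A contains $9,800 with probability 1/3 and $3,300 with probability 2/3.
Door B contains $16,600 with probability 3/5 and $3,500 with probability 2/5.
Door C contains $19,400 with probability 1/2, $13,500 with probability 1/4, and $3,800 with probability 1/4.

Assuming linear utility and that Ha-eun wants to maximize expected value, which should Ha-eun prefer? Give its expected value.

Door A = 1/3 × 9800 + 2/3 × 3300 = 3266.6667 + 2200 = 5466.6667
Door B = 3/5 × 16600 + 2/5 × 3500 = 9960 + 1400 = 11360
Door C = 1/2 × 19400 + 1/4 × 13500 + 1/4 × 3800 = 9700 + 3375 + 950 = 14025

Door C ($14,025)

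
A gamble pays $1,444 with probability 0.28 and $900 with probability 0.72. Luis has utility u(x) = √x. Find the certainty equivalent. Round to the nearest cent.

E[u] = 0.28·√1444 + 0.72·√900 = 0.28·38 + 0.72·30 = 32.24
CE = (32.24)² = 1039.4176

$1,039.42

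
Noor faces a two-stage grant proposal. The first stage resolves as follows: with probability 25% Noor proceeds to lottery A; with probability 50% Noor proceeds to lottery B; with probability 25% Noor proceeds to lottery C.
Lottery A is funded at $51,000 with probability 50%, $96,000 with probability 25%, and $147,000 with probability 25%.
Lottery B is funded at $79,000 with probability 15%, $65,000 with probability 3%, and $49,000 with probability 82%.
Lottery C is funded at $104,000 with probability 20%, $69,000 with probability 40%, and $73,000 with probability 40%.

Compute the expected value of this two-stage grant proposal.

EV(A) = 0.5 × 51000 + 0.25 × 96000 + 0.25 × 147000 = 25500 + 24000 + 36750 = 86250
EV(B) = 0.15 × 79000 + 0.03 × 65000 + 0.82 × 49000 = 11850 + 1950 + 40180 = 53980
EV(C) = 0.2 × 104000 + 0.4 × 69000 + 0.4 × 73000 = 20800 + 27600 + 29200 = 77600
Overall = 0.25 × 86250 + 0.5 × 53980 + 0.25 × 77600 = 21562.5 + 26990 + 19400 = 67952.5

$67,952.50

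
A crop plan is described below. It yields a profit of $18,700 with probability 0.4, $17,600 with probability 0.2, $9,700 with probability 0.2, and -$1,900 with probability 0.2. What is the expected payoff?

$12,560

EV = 0.4 × 18700 + 0.2 × 17600 + 0.2 × 9700 + 0.2 × (-1900) = 7480 + 3520 + 1940 − 380 = 12560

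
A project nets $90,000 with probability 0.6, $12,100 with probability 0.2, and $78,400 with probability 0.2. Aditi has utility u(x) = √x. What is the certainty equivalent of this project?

E[u] = 0.6·√90000 + 0.2·√12100 + 0.2·√78400 = 0.6·300 + 0.2·110 + 0.2·280 = 258
CE = (258)² = 66564

$66,564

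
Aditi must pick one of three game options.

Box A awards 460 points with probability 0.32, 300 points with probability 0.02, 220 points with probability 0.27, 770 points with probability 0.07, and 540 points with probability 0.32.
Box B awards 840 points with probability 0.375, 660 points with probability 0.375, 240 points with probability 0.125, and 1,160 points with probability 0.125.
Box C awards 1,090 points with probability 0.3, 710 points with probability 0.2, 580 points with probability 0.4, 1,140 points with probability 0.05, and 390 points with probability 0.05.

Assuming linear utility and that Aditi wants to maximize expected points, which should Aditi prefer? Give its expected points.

Box A = 0.32 × 460 + 0.02 × 300 + 0.27 × 220 + 0.07 × 770 + 0.32 × 540 = 147.2 + 6 + 59.4 + 53.9 + 172.8 = 439.3
Box B = 0.375 × 840 + 0.375 × 660 + 0.125 × 240 + 0.125 × 1160 = 315 + 247.5 + 30 + 145 = 737.5
Box C = 0.3 × 1090 + 0.2 × 710 + 0.4 × 580 + 0.05 × 1140 + 0.05 × 390 = 327 + 142 + 232 + 57 + 19.5 = 777.5

Box C (777.5 points)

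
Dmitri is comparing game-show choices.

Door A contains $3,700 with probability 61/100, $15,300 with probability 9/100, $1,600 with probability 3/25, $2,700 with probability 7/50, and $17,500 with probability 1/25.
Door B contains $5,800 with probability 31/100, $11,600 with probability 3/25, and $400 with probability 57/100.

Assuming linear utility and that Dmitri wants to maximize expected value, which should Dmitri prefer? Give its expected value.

Door A = 61/100 × 3700 + 9/100 × 15300 + 3/25 × 1600 + 7/50 × 2700 + 1/25 × 17500 = 2257 + 1377 + 192 + 378 + 700 = 4904
Door B = 31/100 × 5800 + 3/25 × 11600 + 57/100 × 400 = 1798 + 1392 + 228 = 3418

Door A ($4,904)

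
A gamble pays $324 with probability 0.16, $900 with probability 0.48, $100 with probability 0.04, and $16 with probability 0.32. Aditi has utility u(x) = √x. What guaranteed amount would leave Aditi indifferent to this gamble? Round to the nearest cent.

$359.48

E[u] = 0.16·√324 + 0.48·√900 + 0.04·√100 + 0.32·√16 = 0.16·18 + 0.48·30 + 0.04·10 + 0.32·4 = 18.96
CE = (18.96)² = 359.4816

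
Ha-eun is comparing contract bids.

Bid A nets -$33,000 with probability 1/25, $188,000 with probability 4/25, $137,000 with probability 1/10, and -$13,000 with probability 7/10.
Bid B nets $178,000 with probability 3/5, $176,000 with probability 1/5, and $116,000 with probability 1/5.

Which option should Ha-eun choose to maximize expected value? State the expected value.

Bid A = 1/25 × (-33000) + 4/25 × 188000 + 1/10 × 137000 + 7/10 × (-13000) = -1320 + 30080 + 13700 − 9100 = 33360
Bid B = 3/5 × 178000 + 1/5 × 176000 + 1/5 × 116000 = 106800 + 35200 + 23200 = 165200

Bid B ($165,200)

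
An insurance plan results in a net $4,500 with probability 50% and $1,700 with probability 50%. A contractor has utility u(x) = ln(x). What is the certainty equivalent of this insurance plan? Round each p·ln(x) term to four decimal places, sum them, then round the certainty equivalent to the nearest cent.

E[u] = 0.5·ln(4500) + 0.5·ln(1700) = 4.2059 + 3.7192 = 7.9251
CE = e^7.9251 ≈ 2765.84

$2,765.84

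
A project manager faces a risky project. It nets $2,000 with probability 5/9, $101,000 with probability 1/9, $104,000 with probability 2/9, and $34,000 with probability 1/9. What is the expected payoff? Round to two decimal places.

$39,222.22

EV = 5/9 × 2000 + 1/9 × 101000 + 2/9 × 104000 + 1/9 × 34000 = 1111.1111 + 11222.2222 + 23111.1111 + 3777.7778 = 39222.2222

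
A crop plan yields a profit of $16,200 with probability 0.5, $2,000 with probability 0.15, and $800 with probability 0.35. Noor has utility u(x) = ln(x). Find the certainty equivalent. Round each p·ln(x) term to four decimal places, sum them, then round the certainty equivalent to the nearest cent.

E[u] = 0.5·ln(16200) + 0.15·ln(2000) + 0.35·ln(800) = 4.8464 + 1.1401 + 2.3396 = 8.3261
CE = e^8.3261 ≈ 4130.28

$4,130.28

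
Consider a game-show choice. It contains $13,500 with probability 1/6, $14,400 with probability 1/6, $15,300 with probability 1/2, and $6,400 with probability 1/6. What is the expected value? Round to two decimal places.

EV = 1/6 × 13500 + 1/6 × 14400 + 1/2 × 15300 + 1/6 × 6400 = 2250 + 2400 + 7650 + 1066.6667 = 13366.6667

$13,366.67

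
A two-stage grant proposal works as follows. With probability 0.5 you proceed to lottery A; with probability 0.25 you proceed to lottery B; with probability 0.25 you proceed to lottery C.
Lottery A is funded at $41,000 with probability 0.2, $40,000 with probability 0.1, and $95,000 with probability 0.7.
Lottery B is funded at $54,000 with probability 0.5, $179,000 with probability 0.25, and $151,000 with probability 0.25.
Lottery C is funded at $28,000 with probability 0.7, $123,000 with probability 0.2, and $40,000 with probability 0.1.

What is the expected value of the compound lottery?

$78,775

EV(A) = 0.2 × 41000 + 0.1 × 40000 + 0.7 × 95000 = 8200 + 4000 + 66500 = 78700
EV(B) = 0.5 × 54000 + 0.25 × 179000 + 0.25 × 151000 = 27000 + 44750 + 37750 = 109500
EV(C) = 0.7 × 28000 + 0.2 × 123000 + 0.1 × 40000 = 19600 + 24600 + 4000 = 48200
Overall = 0.5 × 78700 + 0.25 × 109500 + 0.25 × 48200 = 39350 + 27375 + 12050 = 78775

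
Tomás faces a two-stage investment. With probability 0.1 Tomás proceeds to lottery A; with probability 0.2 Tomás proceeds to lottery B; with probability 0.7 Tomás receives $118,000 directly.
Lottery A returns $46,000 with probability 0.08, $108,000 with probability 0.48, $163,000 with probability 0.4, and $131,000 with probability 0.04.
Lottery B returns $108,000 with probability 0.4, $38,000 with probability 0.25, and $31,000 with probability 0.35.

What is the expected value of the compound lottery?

$107,906

EV(A) = 0.08 × 46000 + 0.48 × 108000 + 0.4 × 163000 + 0.04 × 131000 = 3680 + 51840 + 65200 + 5240 = 125960
EV(B) = 0.4 × 108000 + 0.25 × 38000 + 0.35 × 31000 = 43200 + 9500 + 10850 = 63550
Branch C: 118000 (certain)
Overall = 0.1 × 125960 + 0.2 × 63550 + 0.7 × 118000 = 12596 + 12710 + 82600 = 107906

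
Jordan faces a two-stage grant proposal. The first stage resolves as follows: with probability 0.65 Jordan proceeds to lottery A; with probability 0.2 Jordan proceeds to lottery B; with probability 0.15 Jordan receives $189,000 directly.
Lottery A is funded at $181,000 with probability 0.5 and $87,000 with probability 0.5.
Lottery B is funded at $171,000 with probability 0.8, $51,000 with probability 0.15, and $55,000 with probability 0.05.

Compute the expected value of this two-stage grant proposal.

EV(A) = 0.5 × 181000 + 0.5 × 87000 = 90500 + 43500 = 134000
EV(B) = 0.8 × 171000 + 0.15 × 51000 + 0.05 × 55000 = 136800 + 7650 + 2750 = 147200
Branch C: 189000 (certain)
Overall = 0.65 × 134000 + 0.2 × 147200 + 0.15 × 189000 = 87100 + 29440 + 28350 = 144890

$144,890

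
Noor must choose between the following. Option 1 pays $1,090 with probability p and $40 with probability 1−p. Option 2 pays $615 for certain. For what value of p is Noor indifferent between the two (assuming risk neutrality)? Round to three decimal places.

p = 0.548

p·1090 + (1−p)·40 = 615
1050p + 40 = 615
p = (615 − 40) / 1050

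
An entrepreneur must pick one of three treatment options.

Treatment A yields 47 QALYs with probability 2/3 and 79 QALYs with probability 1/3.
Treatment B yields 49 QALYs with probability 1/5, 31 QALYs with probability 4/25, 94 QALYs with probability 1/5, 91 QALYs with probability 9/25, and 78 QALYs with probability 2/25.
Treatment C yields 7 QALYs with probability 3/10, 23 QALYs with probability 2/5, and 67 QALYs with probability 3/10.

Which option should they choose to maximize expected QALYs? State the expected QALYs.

Treatment A = 2/3 × 47 + 1/3 × 79 = 31.3333 + 26.3333 = 57.6667
Treatment B = 1/5 × 49 + 4/25 × 31 + 1/5 × 94 + 9/25 × 91 + 2/25 × 78 = 9.8 + 4.96 + 18.8 + 32.76 + 6.24 = 72.56
Treatment C = 3/10 × 7 + 2/5 × 23 + 3/10 × 67 = 2.1 + 9.2 + 20.1 = 31.4

Treatment B (72.56 QALYs)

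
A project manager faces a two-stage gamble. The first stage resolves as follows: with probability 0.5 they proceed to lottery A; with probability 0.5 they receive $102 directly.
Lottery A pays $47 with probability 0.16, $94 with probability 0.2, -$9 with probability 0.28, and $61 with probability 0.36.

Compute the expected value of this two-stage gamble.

EV(A) = 0.16 × 47 + 0.2 × 94 + 0.28 × (-9) + 0.36 × 61 = 7.52 + 18.8 − 2.52 + 21.96 = 45.76
Branch B: 102 (certain)
Overall = 0.5 × 45.76 + 0.5 × 102 = 22.88 + 51 = 73.88

$73.88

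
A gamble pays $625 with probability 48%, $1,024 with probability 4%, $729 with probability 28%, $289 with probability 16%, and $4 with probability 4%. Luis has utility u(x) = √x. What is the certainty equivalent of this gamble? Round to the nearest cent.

E[u] = 0.48·√625 + 0.04·√1024 + 0.28·√729 + 0.16·√289 + 0.04·√4 = 0.48·25 + 0.04·32 + 0.28·27 + 0.16·17 + 0.04·2 = 23.64
CE = (23.64)² = 558.8496

$558.85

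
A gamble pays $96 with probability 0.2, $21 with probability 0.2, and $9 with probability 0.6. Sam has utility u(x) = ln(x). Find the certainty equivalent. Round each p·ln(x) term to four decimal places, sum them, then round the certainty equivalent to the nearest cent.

$17.12

E[u] = 0.2·ln(96) + 0.2·ln(21) + 0.6·ln(9) = 0.9129 + 0.6089 + 1.3183 = 2.8401
CE = e^2.8401 ≈ 17.12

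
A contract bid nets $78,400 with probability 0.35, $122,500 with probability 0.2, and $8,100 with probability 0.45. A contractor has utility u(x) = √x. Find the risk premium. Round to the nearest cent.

$12,112.75

E[u] = 0.35·√78400 + 0.2·√122500 + 0.45·√8100 = 0.35·280 + 0.2·350 + 0.45·90 = 208.5
CE = (208.5)² = 43472.25
Risk premium = EV − CE = 55585 − 43472.25 = 12112.75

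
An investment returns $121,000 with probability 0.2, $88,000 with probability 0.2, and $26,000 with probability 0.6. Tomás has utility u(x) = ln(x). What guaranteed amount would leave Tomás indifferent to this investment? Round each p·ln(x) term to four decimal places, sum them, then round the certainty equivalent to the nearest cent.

$45,125.37

E[u] = 0.2·ln(121000) + 0.2·ln(88000) + 0.6·ln(26000) = 2.3407 + 2.2770 + 6.0995 = 10.7172
CE = e^10.7172 ≈ 45125.37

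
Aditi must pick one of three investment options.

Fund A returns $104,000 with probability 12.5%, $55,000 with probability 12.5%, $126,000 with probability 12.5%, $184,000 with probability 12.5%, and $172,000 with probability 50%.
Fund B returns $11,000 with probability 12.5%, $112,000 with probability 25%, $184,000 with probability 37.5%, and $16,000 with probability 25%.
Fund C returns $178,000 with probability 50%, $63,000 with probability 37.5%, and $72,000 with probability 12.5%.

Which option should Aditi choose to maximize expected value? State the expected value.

Fund A = 0.125 × 104000 + 0.125 × 55000 + 0.125 × 126000 + 0.125 × 184000 + 0.5 × 172000 = 13000 + 6875 + 15750 + 23000 + 86000 = 144625
Fund B = 0.125 × 11000 + 0.25 × 112000 + 0.375 × 184000 + 0.25 × 16000 = 1375 + 28000 + 69000 + 4000 = 102375
Fund C = 0.5 × 178000 + 0.375 × 63000 + 0.125 × 72000 = 89000 + 23625 + 9000 = 121625

Fund A ($144,625)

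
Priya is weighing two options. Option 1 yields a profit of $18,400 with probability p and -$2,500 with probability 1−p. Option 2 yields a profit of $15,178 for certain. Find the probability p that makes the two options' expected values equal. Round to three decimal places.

p = 0.846

p·18400 + (1−p)·(-2500) = 15178
20900p − 2500 = 15178
p = (15178 + 2500) / 20900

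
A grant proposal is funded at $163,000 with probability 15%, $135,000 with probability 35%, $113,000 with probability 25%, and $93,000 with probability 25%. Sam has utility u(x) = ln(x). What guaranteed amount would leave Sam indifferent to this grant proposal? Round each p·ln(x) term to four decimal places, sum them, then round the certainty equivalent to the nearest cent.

$121,018.66

E[u] = 0.15·ln(163000) + 0.35·ln(135000) + 0.25·ln(113000) + 0.25·ln(93000) = 1.8002 + 4.1346 + 2.9088 + 2.8601 = 11.7037
CE = e^11.7037 ≈ 121018.66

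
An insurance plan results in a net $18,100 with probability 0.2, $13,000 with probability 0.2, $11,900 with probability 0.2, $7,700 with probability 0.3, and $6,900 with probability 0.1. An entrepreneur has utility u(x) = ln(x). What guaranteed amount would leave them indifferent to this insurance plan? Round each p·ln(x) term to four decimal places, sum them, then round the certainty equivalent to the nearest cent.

E[u] = 0.2·ln(18100) + 0.2·ln(13000) + 0.2·ln(11900) + 0.3·ln(7700) + 0.1·ln(6900) = 1.9607 + 1.8945 + 1.8769 + 2.6847 + 0.8839 = 9.3007
CE = e^9.3007 ≈ 10945.68

$10,945.68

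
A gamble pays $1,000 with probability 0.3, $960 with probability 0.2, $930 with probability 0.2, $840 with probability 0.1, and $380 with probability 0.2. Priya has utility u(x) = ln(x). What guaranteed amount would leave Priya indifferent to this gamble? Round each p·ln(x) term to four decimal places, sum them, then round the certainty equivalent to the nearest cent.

E[u] = 0.3·ln(1000) + 0.2·ln(960) + 0.2·ln(930) + 0.1·ln(840) + 0.2·ln(380) = 2.0723 + 1.3734 + 1.3670 + 0.6733 + 1.1880 = 6.6740
CE = e^6.6740 ≈ 791.56

$791.56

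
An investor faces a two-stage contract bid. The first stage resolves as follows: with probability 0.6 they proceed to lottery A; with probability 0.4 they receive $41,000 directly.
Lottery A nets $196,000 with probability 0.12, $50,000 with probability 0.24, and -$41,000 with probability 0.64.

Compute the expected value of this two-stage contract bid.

$21,968

EV(A) = 0.12 × 196000 + 0.24 × 50000 + 0.64 × (-41000) = 23520 + 12000 − 26240 = 9280
Branch B: 41000 (certain)
Overall = 0.6 × 9280 + 0.4 × 41000 = 5568 + 16400 = 21968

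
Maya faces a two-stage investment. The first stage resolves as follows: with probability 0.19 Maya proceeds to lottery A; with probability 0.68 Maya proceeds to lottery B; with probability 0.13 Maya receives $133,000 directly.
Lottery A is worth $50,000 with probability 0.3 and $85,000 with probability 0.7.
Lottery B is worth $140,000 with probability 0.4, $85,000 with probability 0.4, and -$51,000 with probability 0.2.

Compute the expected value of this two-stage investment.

EV(A) = 0.3 × 50000 + 0.7 × 85000 = 15000 + 59500 = 74500
EV(B) = 0.4 × 140000 + 0.4 × 85000 + 0.2 × (-51000) = 56000 + 34000 − 10200 = 79800
Branch C: 133000 (certain)
Overall = 0.19 × 74500 + 0.68 × 79800 + 0.13 × 133000 = 14155 + 54264 + 17290 = 85709

$85,709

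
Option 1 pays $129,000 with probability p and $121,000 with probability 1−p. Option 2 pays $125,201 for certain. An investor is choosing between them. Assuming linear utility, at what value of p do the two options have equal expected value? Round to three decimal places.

p = 0.525

p·129000 + (1−p)·121000 = 125201
8000p + 121000 = 125201
p = (125201 − 121000) / 8000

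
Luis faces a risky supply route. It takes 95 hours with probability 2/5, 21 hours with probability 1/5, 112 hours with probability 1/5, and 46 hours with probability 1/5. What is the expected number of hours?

EV = 2/5 × 95 + 1/5 × 21 + 1/5 × 112 + 1/5 × 46 = 38 + 4.2 + 22.4 + 9.2 = 73.8

73.8 hours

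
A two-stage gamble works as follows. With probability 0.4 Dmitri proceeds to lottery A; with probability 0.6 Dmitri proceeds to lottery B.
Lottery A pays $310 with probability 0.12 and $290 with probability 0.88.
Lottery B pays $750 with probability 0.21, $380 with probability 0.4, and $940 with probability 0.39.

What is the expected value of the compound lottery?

EV(A) = 0.12 × 310 + 0.88 × 290 = 37.2 + 255.2 = 292.4
EV(B) = 0.21 × 750 + 0.4 × 380 + 0.39 × 940 = 157.5 + 152 + 366.6 = 676.1
Overall = 0.4 × 292.4 + 0.6 × 676.1 = 116.96 + 405.66 = 522.62

$522.62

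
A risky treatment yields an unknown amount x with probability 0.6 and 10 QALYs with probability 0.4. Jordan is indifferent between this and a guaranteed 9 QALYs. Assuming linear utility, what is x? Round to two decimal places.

x = 8.33 QALYs

0.6·x + 0.4·10 = 9
0.6·x = 9 − 4 = 5
x = 5 / 0.6 = 8.3333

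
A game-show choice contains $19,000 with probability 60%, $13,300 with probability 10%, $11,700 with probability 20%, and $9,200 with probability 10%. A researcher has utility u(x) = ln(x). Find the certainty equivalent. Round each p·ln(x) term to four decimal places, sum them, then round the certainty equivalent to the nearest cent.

$15,476.84

E[u] = 0.6·ln(19000) + 0.1·ln(13300) + 0.2·ln(11700) + 0.1·ln(9200) = 5.9113 + 0.9496 + 1.8735 + 0.9127 = 9.6471
CE = e^9.6471 ≈ 15476.84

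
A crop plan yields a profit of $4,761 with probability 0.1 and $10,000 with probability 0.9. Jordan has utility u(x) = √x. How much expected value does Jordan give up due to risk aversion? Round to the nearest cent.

E[u] = 0.1·√4761 + 0.9·√10000 = 0.1·69 + 0.9·100 = 96.9
CE = (96.9)² = 9389.61
Risk premium = EV − CE = 9476.1 − 9389.61 = 86.49

$86.49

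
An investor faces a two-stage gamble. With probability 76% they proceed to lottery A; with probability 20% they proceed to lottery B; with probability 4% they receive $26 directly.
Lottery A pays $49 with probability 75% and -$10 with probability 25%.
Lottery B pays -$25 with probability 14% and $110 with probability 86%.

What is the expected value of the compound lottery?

$45.29

EV(A) = 0.75 × 49 + 0.25 × (-10) = 36.75 − 2.5 = 34.25
EV(B) = 0.14 × (-25) + 0.86 × 110 = -3.5 + 94.6 = 91.1
Branch C: 26 (certain)
Overall = 0.76 × 34.25 + 0.2 × 91.1 + 0.04 × 26 = 26.03 + 18.22 + 1.04 = 45.29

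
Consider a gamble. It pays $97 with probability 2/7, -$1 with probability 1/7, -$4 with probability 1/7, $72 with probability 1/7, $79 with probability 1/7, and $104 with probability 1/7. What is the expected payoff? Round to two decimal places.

$63.43

EV = 2/7 × 97 + 1/7 × (-1) + 1/7 × (-4) + 1/7 × 72 + 1/7 × 79 + 1/7 × 104 = 27.7143 − 0.1429 − 0.5714 + 10.2857 + 11.2857 + 14.8571 = 63.4286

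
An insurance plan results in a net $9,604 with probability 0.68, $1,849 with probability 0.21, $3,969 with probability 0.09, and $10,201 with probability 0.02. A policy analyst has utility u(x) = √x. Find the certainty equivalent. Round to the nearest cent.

$6,948.89

E[u] = 0.68·√9604 + 0.21·√1849 + 0.09·√3969 + 0.02·√10201 = 0.68·98 + 0.21·43 + 0.09·63 + 0.02·101 = 83.36
CE = (83.36)² = 6948.8896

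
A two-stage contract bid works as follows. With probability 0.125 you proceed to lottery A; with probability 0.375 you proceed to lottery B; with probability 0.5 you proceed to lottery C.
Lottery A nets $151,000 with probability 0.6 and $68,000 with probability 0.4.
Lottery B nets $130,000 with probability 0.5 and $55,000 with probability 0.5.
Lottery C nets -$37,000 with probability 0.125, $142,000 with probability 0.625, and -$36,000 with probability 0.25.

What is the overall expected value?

EV(A) = 0.6 × 151000 + 0.4 × 68000 = 90600 + 27200 = 117800
EV(B) = 0.5 × 130000 + 0.5 × 55000 = 65000 + 27500 = 92500
EV(C) = 0.125 × (-37000) + 0.625 × 142000 + 0.25 × (-36000) = -4625 + 88750 − 9000 = 75125
Overall = 0.125 × 117800 + 0.375 × 92500 + 0.5 × 75125 = 14725 + 34687.5 + 37562.5 = 86975

$86,975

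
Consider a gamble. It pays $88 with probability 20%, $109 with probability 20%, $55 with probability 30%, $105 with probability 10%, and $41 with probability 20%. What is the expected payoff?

EV = 0.2 × 88 + 0.2 × 109 + 0.3 × 55 + 0.1 × 105 + 0.2 × 41 = 17.6 + 21.8 + 16.5 + 10.5 + 8.2 = 74.6

$74.60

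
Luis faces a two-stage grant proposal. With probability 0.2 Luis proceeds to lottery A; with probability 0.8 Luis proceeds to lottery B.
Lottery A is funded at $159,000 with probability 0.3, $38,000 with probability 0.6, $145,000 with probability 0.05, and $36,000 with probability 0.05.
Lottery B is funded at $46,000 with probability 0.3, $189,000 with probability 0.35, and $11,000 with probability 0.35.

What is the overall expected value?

EV(A) = 0.3 × 159000 + 0.6 × 38000 + 0.05 × 145000 + 0.05 × 36000 = 47700 + 22800 + 7250 + 1800 = 79550
EV(B) = 0.3 × 46000 + 0.35 × 189000 + 0.35 × 11000 = 13800 + 66150 + 3850 = 83800
Overall = 0.2 × 79550 + 0.8 × 83800 = 15910 + 67040 = 82950

$82,950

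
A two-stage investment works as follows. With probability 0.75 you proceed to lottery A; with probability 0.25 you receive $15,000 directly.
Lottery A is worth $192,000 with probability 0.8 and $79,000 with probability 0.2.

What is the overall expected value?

$130,800

EV(A) = 0.8 × 192000 + 0.2 × 79000 = 153600 + 15800 = 169400
Branch B: 15000 (certain)
Overall = 0.75 × 169400 + 0.25 × 15000 = 127050 + 3750 = 130800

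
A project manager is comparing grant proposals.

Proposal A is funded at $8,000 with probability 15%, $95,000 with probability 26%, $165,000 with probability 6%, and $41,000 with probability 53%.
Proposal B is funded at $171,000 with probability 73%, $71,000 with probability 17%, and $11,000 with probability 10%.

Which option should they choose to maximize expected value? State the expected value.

Proposal B ($138,000)

Proposal A = 0.15 × 8000 + 0.26 × 95000 + 0.06 × 165000 + 0.53 × 41000 = 1200 + 24700 + 9900 + 21730 = 57530
Proposal B = 0.73 × 171000 + 0.17 × 71000 + 0.1 × 11000 = 124830 + 12070 + 1100 = 138000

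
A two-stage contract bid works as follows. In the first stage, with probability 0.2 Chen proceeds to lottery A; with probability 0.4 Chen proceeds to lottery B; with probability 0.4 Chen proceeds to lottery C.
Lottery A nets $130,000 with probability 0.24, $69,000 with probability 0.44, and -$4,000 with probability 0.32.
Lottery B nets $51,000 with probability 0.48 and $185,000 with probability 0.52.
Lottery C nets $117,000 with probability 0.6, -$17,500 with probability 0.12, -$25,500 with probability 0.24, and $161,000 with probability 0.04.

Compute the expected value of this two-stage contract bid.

$87,696

EV(A) = 0.24 × 130000 + 0.44 × 69000 + 0.32 × (-4000) = 31200 + 30360 − 1280 = 60280
EV(B) = 0.48 × 51000 + 0.52 × 185000 = 24480 + 96200 = 120680
EV(C) = 0.6 × 117000 + 0.12 × (-17500) + 0.24 × (-25500) + 0.04 × 161000 = 70200 − 2100 − 6120 + 6440 = 68420
Overall = 0.2 × 60280 + 0.4 × 120680 + 0.4 × 68420 = 12056 + 48272 + 27368 = 87696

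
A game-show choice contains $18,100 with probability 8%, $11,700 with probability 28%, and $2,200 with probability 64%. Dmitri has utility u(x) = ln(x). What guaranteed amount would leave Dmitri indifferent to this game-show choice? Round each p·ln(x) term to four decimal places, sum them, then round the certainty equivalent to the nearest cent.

$4,158.04

E[u] = 0.08·ln(18100) + 0.28·ln(11700) + 0.64·ln(2200) = 0.7843 + 2.6229 + 4.9256 = 8.3328
CE = e^8.3328 ≈ 4158.04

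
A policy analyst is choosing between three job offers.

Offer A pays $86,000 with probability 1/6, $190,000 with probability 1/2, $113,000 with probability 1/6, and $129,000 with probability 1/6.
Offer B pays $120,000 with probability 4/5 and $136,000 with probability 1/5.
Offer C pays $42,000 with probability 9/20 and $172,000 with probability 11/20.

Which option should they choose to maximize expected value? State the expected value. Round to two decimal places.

Offer A ($149,666.67)

Offer A = 1/6 × 86000 + 1/2 × 190000 + 1/6 × 113000 + 1/6 × 129000 = 14333.3333 + 95000 + 18833.3333 + 21500 = 149666.6667
Offer B = 4/5 × 120000 + 1/5 × 136000 = 96000 + 27200 = 123200
Offer C = 9/20 × 42000 + 11/20 × 172000 = 18900 + 94600 = 113500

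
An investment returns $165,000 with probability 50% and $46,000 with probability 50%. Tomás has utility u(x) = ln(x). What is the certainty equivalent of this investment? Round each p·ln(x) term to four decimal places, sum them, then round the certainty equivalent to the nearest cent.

$87,125.07

E[u] = 0.5·ln(165000) + 0.5·ln(46000) = 6.0069 + 5.3682 = 11.3751
CE = e^11.3751 ≈ 87125.07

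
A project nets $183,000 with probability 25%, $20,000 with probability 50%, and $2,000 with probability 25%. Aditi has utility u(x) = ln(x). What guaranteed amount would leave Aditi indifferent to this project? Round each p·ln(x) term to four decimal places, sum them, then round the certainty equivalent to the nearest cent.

$19,559.18

E[u] = 0.25·ln(183000) + 0.5·ln(20000) + 0.25·ln(2000) = 3.0293 + 4.9517 + 1.9002 = 9.8812
CE = e^9.8812 ≈ 19559.18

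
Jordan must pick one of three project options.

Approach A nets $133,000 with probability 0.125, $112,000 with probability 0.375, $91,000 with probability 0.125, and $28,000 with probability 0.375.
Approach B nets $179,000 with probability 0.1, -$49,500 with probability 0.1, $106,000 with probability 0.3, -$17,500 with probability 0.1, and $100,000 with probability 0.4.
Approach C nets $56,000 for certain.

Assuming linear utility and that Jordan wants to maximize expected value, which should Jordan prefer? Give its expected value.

Approach A = 0.125 × 133000 + 0.375 × 112000 + 0.125 × 91000 + 0.375 × 28000 = 16625 + 42000 + 11375 + 10500 = 80500
Approach B = 0.1 × 179000 + 0.1 × (-49500) + 0.3 × 106000 + 0.1 × (-17500) + 0.4 × 100000 = 17900 − 4950 + 31800 − 1750 + 40000 = 83000
Approach C: 56000 (certain)

Approach B ($83,000)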